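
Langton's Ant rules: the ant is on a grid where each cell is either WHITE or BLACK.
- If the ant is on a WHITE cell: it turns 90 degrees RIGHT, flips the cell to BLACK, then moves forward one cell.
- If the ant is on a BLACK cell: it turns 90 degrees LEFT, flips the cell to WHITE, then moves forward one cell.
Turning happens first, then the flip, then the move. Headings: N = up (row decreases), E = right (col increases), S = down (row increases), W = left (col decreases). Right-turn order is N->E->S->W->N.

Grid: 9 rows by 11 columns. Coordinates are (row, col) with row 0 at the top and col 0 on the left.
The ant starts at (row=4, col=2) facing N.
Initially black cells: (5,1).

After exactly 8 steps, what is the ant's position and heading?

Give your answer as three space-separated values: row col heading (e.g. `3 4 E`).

Step 1: on WHITE (4,2): turn R to E, flip to black, move to (4,3). |black|=2
Step 2: on WHITE (4,3): turn R to S, flip to black, move to (5,3). |black|=3
Step 3: on WHITE (5,3): turn R to W, flip to black, move to (5,2). |black|=4
Step 4: on WHITE (5,2): turn R to N, flip to black, move to (4,2). |black|=5
Step 5: on BLACK (4,2): turn L to W, flip to white, move to (4,1). |black|=4
Step 6: on WHITE (4,1): turn R to N, flip to black, move to (3,1). |black|=5
Step 7: on WHITE (3,1): turn R to E, flip to black, move to (3,2). |black|=6
Step 8: on WHITE (3,2): turn R to S, flip to black, move to (4,2). |black|=7

Answer: 4 2 S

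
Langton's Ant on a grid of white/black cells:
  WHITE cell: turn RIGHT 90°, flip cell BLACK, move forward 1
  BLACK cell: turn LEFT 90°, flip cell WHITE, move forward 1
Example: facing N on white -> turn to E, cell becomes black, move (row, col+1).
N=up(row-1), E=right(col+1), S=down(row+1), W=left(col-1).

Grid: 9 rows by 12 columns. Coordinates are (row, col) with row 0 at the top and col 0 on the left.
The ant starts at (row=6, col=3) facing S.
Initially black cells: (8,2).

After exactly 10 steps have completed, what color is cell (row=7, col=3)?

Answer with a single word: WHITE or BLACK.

Answer: BLACK

Derivation:
Step 1: on WHITE (6,3): turn R to W, flip to black, move to (6,2). |black|=2
Step 2: on WHITE (6,2): turn R to N, flip to black, move to (5,2). |black|=3
Step 3: on WHITE (5,2): turn R to E, flip to black, move to (5,3). |black|=4
Step 4: on WHITE (5,3): turn R to S, flip to black, move to (6,3). |black|=5
Step 5: on BLACK (6,3): turn L to E, flip to white, move to (6,4). |black|=4
Step 6: on WHITE (6,4): turn R to S, flip to black, move to (7,4). |black|=5
Step 7: on WHITE (7,4): turn R to W, flip to black, move to (7,3). |black|=6
Step 8: on WHITE (7,3): turn R to N, flip to black, move to (6,3). |black|=7
Step 9: on WHITE (6,3): turn R to E, flip to black, move to (6,4). |black|=8
Step 10: on BLACK (6,4): turn L to N, flip to white, move to (5,4). |black|=7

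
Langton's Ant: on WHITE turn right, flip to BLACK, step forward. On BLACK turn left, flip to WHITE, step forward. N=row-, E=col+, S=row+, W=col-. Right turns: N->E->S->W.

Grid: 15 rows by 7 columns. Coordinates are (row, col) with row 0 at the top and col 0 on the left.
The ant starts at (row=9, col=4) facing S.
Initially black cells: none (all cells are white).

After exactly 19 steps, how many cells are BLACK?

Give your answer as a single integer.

Step 1: on WHITE (9,4): turn R to W, flip to black, move to (9,3). |black|=1
Step 2: on WHITE (9,3): turn R to N, flip to black, move to (8,3). |black|=2
Step 3: on WHITE (8,3): turn R to E, flip to black, move to (8,4). |black|=3
Step 4: on WHITE (8,4): turn R to S, flip to black, move to (9,4). |black|=4
Step 5: on BLACK (9,4): turn L to E, flip to white, move to (9,5). |black|=3
Step 6: on WHITE (9,5): turn R to S, flip to black, move to (10,5). |black|=4
Step 7: on WHITE (10,5): turn R to W, flip to black, move to (10,4). |black|=5
Step 8: on WHITE (10,4): turn R to N, flip to black, move to (9,4). |black|=6
Step 9: on WHITE (9,4): turn R to E, flip to black, move to (9,5). |black|=7
Step 10: on BLACK (9,5): turn L to N, flip to white, move to (8,5). |black|=6
Step 11: on WHITE (8,5): turn R to E, flip to black, move to (8,6). |black|=7
Step 12: on WHITE (8,6): turn R to S, flip to black, move to (9,6). |black|=8
Step 13: on WHITE (9,6): turn R to W, flip to black, move to (9,5). |black|=9
Step 14: on WHITE (9,5): turn R to N, flip to black, move to (8,5). |black|=10
Step 15: on BLACK (8,5): turn L to W, flip to white, move to (8,4). |black|=9
Step 16: on BLACK (8,4): turn L to S, flip to white, move to (9,4). |black|=8
Step 17: on BLACK (9,4): turn L to E, flip to white, move to (9,5). |black|=7
Step 18: on BLACK (9,5): turn L to N, flip to white, move to (8,5). |black|=6
Step 19: on WHITE (8,5): turn R to E, flip to black, move to (8,6). |black|=7

Answer: 7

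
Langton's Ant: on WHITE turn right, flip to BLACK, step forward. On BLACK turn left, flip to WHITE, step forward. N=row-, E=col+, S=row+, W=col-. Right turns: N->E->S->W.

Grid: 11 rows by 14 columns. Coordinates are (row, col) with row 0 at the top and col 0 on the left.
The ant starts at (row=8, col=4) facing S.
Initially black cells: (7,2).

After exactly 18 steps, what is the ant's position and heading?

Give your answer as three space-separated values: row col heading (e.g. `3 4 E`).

Step 1: on WHITE (8,4): turn R to W, flip to black, move to (8,3). |black|=2
Step 2: on WHITE (8,3): turn R to N, flip to black, move to (7,3). |black|=3
Step 3: on WHITE (7,3): turn R to E, flip to black, move to (7,4). |black|=4
Step 4: on WHITE (7,4): turn R to S, flip to black, move to (8,4). |black|=5
Step 5: on BLACK (8,4): turn L to E, flip to white, move to (8,5). |black|=4
Step 6: on WHITE (8,5): turn R to S, flip to black, move to (9,5). |black|=5
Step 7: on WHITE (9,5): turn R to W, flip to black, move to (9,4). |black|=6
Step 8: on WHITE (9,4): turn R to N, flip to black, move to (8,4). |black|=7
Step 9: on WHITE (8,4): turn R to E, flip to black, move to (8,5). |black|=8
Step 10: on BLACK (8,5): turn L to N, flip to white, move to (7,5). |black|=7
Step 11: on WHITE (7,5): turn R to E, flip to black, move to (7,6). |black|=8
Step 12: on WHITE (7,6): turn R to S, flip to black, move to (8,6). |black|=9
Step 13: on WHITE (8,6): turn R to W, flip to black, move to (8,5). |black|=10
Step 14: on WHITE (8,5): turn R to N, flip to black, move to (7,5). |black|=11
Step 15: on BLACK (7,5): turn L to W, flip to white, move to (7,4). |black|=10
Step 16: on BLACK (7,4): turn L to S, flip to white, move to (8,4). |black|=9
Step 17: on BLACK (8,4): turn L to E, flip to white, move to (8,5). |black|=8
Step 18: on BLACK (8,5): turn L to N, flip to white, move to (7,5). |black|=7

Answer: 7 5 N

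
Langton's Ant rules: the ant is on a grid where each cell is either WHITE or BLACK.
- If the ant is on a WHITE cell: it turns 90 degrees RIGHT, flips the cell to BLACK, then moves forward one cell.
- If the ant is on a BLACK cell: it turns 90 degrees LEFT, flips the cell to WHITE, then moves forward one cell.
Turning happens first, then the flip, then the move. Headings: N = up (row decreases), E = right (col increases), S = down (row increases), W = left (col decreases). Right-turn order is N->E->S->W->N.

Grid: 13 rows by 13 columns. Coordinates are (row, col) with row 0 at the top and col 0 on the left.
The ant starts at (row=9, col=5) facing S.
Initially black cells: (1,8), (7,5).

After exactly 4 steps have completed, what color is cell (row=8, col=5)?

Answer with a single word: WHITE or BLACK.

Step 1: on WHITE (9,5): turn R to W, flip to black, move to (9,4). |black|=3
Step 2: on WHITE (9,4): turn R to N, flip to black, move to (8,4). |black|=4
Step 3: on WHITE (8,4): turn R to E, flip to black, move to (8,5). |black|=5
Step 4: on WHITE (8,5): turn R to S, flip to black, move to (9,5). |black|=6

Answer: BLACK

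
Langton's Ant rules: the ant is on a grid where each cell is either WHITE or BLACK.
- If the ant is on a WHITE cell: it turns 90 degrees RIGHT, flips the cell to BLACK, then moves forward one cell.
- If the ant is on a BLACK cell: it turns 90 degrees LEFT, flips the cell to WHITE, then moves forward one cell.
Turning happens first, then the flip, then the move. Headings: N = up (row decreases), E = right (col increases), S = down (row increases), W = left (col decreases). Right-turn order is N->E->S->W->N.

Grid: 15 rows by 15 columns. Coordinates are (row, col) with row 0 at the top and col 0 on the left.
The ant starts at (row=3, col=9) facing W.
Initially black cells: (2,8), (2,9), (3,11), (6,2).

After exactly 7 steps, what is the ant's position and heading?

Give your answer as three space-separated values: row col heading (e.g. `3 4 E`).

Answer: 3 8 S

Derivation:
Step 1: on WHITE (3,9): turn R to N, flip to black, move to (2,9). |black|=5
Step 2: on BLACK (2,9): turn L to W, flip to white, move to (2,8). |black|=4
Step 3: on BLACK (2,8): turn L to S, flip to white, move to (3,8). |black|=3
Step 4: on WHITE (3,8): turn R to W, flip to black, move to (3,7). |black|=4
Step 5: on WHITE (3,7): turn R to N, flip to black, move to (2,7). |black|=5
Step 6: on WHITE (2,7): turn R to E, flip to black, move to (2,8). |black|=6
Step 7: on WHITE (2,8): turn R to S, flip to black, move to (3,8). |black|=7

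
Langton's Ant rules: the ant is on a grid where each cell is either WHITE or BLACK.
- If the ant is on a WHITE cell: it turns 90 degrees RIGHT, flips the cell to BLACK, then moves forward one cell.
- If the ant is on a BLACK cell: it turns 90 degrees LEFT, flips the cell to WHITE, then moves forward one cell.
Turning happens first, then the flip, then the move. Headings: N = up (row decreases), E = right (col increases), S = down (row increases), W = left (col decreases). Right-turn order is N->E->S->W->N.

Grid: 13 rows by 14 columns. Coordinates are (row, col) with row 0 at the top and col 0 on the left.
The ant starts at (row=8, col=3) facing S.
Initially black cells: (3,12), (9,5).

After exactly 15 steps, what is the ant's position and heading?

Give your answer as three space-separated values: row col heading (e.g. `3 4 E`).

Step 1: on WHITE (8,3): turn R to W, flip to black, move to (8,2). |black|=3
Step 2: on WHITE (8,2): turn R to N, flip to black, move to (7,2). |black|=4
Step 3: on WHITE (7,2): turn R to E, flip to black, move to (7,3). |black|=5
Step 4: on WHITE (7,3): turn R to S, flip to black, move to (8,3). |black|=6
Step 5: on BLACK (8,3): turn L to E, flip to white, move to (8,4). |black|=5
Step 6: on WHITE (8,4): turn R to S, flip to black, move to (9,4). |black|=6
Step 7: on WHITE (9,4): turn R to W, flip to black, move to (9,3). |black|=7
Step 8: on WHITE (9,3): turn R to N, flip to black, move to (8,3). |black|=8
Step 9: on WHITE (8,3): turn R to E, flip to black, move to (8,4). |black|=9
Step 10: on BLACK (8,4): turn L to N, flip to white, move to (7,4). |black|=8
Step 11: on WHITE (7,4): turn R to E, flip to black, move to (7,5). |black|=9
Step 12: on WHITE (7,5): turn R to S, flip to black, move to (8,5). |black|=10
Step 13: on WHITE (8,5): turn R to W, flip to black, move to (8,4). |black|=11
Step 14: on WHITE (8,4): turn R to N, flip to black, move to (7,4). |black|=12
Step 15: on BLACK (7,4): turn L to W, flip to white, move to (7,3). |black|=11

Answer: 7 3 W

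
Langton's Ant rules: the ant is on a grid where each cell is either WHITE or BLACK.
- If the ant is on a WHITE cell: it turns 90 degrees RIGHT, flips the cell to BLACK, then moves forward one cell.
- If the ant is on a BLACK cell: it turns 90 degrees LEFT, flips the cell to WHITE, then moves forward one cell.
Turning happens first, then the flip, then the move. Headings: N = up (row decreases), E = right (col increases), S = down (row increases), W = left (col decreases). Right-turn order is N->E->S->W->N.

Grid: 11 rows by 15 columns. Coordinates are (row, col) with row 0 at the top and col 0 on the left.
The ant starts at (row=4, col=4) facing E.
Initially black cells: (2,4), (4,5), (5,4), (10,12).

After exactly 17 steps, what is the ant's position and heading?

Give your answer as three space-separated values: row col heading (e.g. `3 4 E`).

Answer: 5 6 N

Derivation:
Step 1: on WHITE (4,4): turn R to S, flip to black, move to (5,4). |black|=5
Step 2: on BLACK (5,4): turn L to E, flip to white, move to (5,5). |black|=4
Step 3: on WHITE (5,5): turn R to S, flip to black, move to (6,5). |black|=5
Step 4: on WHITE (6,5): turn R to W, flip to black, move to (6,4). |black|=6
Step 5: on WHITE (6,4): turn R to N, flip to black, move to (5,4). |black|=7
Step 6: on WHITE (5,4): turn R to E, flip to black, move to (5,5). |black|=8
Step 7: on BLACK (5,5): turn L to N, flip to white, move to (4,5). |black|=7
Step 8: on BLACK (4,5): turn L to W, flip to white, move to (4,4). |black|=6
Step 9: on BLACK (4,4): turn L to S, flip to white, move to (5,4). |black|=5
Step 10: on BLACK (5,4): turn L to E, flip to white, move to (5,5). |black|=4
Step 11: on WHITE (5,5): turn R to S, flip to black, move to (6,5). |black|=5
Step 12: on BLACK (6,5): turn L to E, flip to white, move to (6,6). |black|=4
Step 13: on WHITE (6,6): turn R to S, flip to black, move to (7,6). |black|=5
Step 14: on WHITE (7,6): turn R to W, flip to black, move to (7,5). |black|=6
Step 15: on WHITE (7,5): turn R to N, flip to black, move to (6,5). |black|=7
Step 16: on WHITE (6,5): turn R to E, flip to black, move to (6,6). |black|=8
Step 17: on BLACK (6,6): turn L to N, flip to white, move to (5,6). |black|=7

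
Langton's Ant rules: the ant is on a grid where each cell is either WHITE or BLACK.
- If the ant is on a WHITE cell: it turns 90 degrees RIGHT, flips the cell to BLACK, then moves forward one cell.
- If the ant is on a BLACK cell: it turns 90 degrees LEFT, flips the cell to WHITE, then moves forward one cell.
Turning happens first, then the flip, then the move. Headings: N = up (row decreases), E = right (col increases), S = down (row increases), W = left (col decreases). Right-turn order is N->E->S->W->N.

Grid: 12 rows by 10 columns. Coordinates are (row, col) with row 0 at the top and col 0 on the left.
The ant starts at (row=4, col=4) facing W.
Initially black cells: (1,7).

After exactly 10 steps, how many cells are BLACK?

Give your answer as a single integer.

Step 1: on WHITE (4,4): turn R to N, flip to black, move to (3,4). |black|=2
Step 2: on WHITE (3,4): turn R to E, flip to black, move to (3,5). |black|=3
Step 3: on WHITE (3,5): turn R to S, flip to black, move to (4,5). |black|=4
Step 4: on WHITE (4,5): turn R to W, flip to black, move to (4,4). |black|=5
Step 5: on BLACK (4,4): turn L to S, flip to white, move to (5,4). |black|=4
Step 6: on WHITE (5,4): turn R to W, flip to black, move to (5,3). |black|=5
Step 7: on WHITE (5,3): turn R to N, flip to black, move to (4,3). |black|=6
Step 8: on WHITE (4,3): turn R to E, flip to black, move to (4,4). |black|=7
Step 9: on WHITE (4,4): turn R to S, flip to black, move to (5,4). |black|=8
Step 10: on BLACK (5,4): turn L to E, flip to white, move to (5,5). |black|=7

Answer: 7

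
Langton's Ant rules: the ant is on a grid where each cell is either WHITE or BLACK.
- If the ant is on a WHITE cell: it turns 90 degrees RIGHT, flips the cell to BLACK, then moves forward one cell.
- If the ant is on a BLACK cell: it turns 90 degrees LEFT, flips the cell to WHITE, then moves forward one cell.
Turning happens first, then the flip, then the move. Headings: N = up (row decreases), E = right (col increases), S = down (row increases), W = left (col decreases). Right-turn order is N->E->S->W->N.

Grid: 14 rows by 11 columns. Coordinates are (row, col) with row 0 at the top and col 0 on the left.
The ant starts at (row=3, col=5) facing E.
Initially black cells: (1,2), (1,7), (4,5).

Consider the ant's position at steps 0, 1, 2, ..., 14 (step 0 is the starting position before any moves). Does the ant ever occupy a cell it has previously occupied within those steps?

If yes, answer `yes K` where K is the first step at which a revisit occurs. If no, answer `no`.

Step 1: on WHITE (3,5): turn R to S, flip to black, move to (4,5). |black|=4 — new cell
Step 2: on BLACK (4,5): turn L to E, flip to white, move to (4,6). |black|=3 — new cell
Step 3: on WHITE (4,6): turn R to S, flip to black, move to (5,6). |black|=4 — new cell
Step 4: on WHITE (5,6): turn R to W, flip to black, move to (5,5). |black|=5 — new cell
Step 5: on WHITE (5,5): turn R to N, flip to black, move to (4,5). |black|=6 — REVISIT

Answer: yes 5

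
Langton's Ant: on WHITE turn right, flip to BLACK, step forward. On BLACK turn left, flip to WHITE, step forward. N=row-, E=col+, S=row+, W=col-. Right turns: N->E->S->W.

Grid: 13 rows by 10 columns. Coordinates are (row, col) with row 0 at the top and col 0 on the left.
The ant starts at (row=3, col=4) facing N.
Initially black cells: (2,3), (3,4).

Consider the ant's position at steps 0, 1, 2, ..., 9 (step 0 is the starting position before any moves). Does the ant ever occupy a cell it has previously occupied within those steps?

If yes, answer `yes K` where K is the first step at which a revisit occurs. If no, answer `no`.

Step 1: on BLACK (3,4): turn L to W, flip to white, move to (3,3). |black|=1 — new cell
Step 2: on WHITE (3,3): turn R to N, flip to black, move to (2,3). |black|=2 — new cell
Step 3: on BLACK (2,3): turn L to W, flip to white, move to (2,2). |black|=1 — new cell
Step 4: on WHITE (2,2): turn R to N, flip to black, move to (1,2). |black|=2 — new cell
Step 5: on WHITE (1,2): turn R to E, flip to black, move to (1,3). |black|=3 — new cell
Step 6: on WHITE (1,3): turn R to S, flip to black, move to (2,3). |black|=4 — REVISIT

Answer: yes 6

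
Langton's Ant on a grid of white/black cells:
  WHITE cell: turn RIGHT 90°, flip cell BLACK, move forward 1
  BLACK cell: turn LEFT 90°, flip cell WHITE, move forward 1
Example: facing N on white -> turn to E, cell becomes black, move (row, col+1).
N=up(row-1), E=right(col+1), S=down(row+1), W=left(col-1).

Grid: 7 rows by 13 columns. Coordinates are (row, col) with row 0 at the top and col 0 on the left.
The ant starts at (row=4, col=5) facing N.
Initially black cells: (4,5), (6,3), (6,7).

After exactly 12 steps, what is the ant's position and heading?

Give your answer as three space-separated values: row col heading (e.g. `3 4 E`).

Answer: 6 5 S

Derivation:
Step 1: on BLACK (4,5): turn L to W, flip to white, move to (4,4). |black|=2
Step 2: on WHITE (4,4): turn R to N, flip to black, move to (3,4). |black|=3
Step 3: on WHITE (3,4): turn R to E, flip to black, move to (3,5). |black|=4
Step 4: on WHITE (3,5): turn R to S, flip to black, move to (4,5). |black|=5
Step 5: on WHITE (4,5): turn R to W, flip to black, move to (4,4). |black|=6
Step 6: on BLACK (4,4): turn L to S, flip to white, move to (5,4). |black|=5
Step 7: on WHITE (5,4): turn R to W, flip to black, move to (5,3). |black|=6
Step 8: on WHITE (5,3): turn R to N, flip to black, move to (4,3). |black|=7
Step 9: on WHITE (4,3): turn R to E, flip to black, move to (4,4). |black|=8
Step 10: on WHITE (4,4): turn R to S, flip to black, move to (5,4). |black|=9
Step 11: on BLACK (5,4): turn L to E, flip to white, move to (5,5). |black|=8
Step 12: on WHITE (5,5): turn R to S, flip to black, move to (6,5). |black|=9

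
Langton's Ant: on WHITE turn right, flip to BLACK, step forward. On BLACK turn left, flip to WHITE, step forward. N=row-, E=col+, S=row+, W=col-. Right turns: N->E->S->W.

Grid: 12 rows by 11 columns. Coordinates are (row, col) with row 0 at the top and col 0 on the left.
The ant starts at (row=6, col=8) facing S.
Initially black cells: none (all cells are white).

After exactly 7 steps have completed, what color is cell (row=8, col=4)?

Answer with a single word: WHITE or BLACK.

Answer: WHITE

Derivation:
Step 1: on WHITE (6,8): turn R to W, flip to black, move to (6,7). |black|=1
Step 2: on WHITE (6,7): turn R to N, flip to black, move to (5,7). |black|=2
Step 3: on WHITE (5,7): turn R to E, flip to black, move to (5,8). |black|=3
Step 4: on WHITE (5,8): turn R to S, flip to black, move to (6,8). |black|=4
Step 5: on BLACK (6,8): turn L to E, flip to white, move to (6,9). |black|=3
Step 6: on WHITE (6,9): turn R to S, flip to black, move to (7,9). |black|=4
Step 7: on WHITE (7,9): turn R to W, flip to black, move to (7,8). |black|=5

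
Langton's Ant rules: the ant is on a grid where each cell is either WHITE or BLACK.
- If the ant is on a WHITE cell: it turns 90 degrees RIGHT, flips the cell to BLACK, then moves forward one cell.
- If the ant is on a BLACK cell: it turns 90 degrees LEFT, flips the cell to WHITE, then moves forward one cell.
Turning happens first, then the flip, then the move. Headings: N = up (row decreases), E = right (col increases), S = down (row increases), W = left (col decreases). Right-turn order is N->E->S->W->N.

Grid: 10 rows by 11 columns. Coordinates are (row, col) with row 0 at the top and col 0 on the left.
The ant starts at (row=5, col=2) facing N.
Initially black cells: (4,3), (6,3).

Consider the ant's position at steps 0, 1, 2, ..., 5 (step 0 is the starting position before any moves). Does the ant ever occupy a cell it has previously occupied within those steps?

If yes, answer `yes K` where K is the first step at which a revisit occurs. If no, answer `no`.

Step 1: on WHITE (5,2): turn R to E, flip to black, move to (5,3). |black|=3 — new cell
Step 2: on WHITE (5,3): turn R to S, flip to black, move to (6,3). |black|=4 — new cell
Step 3: on BLACK (6,3): turn L to E, flip to white, move to (6,4). |black|=3 — new cell
Step 4: on WHITE (6,4): turn R to S, flip to black, move to (7,4). |black|=4 — new cell
Step 5: on WHITE (7,4): turn R to W, flip to black, move to (7,3). |black|=5 — new cell
No revisit within 5 steps.

Answer: no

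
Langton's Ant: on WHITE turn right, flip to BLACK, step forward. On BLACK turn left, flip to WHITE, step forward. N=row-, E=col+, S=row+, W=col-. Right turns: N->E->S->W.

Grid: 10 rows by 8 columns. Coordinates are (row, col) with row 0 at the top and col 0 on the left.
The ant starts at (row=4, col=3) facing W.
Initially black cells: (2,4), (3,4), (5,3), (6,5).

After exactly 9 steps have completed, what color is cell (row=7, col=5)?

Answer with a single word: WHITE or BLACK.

Step 1: on WHITE (4,3): turn R to N, flip to black, move to (3,3). |black|=5
Step 2: on WHITE (3,3): turn R to E, flip to black, move to (3,4). |black|=6
Step 3: on BLACK (3,4): turn L to N, flip to white, move to (2,4). |black|=5
Step 4: on BLACK (2,4): turn L to W, flip to white, move to (2,3). |black|=4
Step 5: on WHITE (2,3): turn R to N, flip to black, move to (1,3). |black|=5
Step 6: on WHITE (1,3): turn R to E, flip to black, move to (1,4). |black|=6
Step 7: on WHITE (1,4): turn R to S, flip to black, move to (2,4). |black|=7
Step 8: on WHITE (2,4): turn R to W, flip to black, move to (2,3). |black|=8
Step 9: on BLACK (2,3): turn L to S, flip to white, move to (3,3). |black|=7

Answer: WHITE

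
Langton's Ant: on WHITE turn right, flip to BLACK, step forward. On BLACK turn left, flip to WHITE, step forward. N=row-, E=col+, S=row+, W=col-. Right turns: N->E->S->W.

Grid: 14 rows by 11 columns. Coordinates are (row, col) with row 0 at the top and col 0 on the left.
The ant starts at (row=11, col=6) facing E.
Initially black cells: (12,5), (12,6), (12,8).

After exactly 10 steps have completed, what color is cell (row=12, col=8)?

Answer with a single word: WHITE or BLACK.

Step 1: on WHITE (11,6): turn R to S, flip to black, move to (12,6). |black|=4
Step 2: on BLACK (12,6): turn L to E, flip to white, move to (12,7). |black|=3
Step 3: on WHITE (12,7): turn R to S, flip to black, move to (13,7). |black|=4
Step 4: on WHITE (13,7): turn R to W, flip to black, move to (13,6). |black|=5
Step 5: on WHITE (13,6): turn R to N, flip to black, move to (12,6). |black|=6
Step 6: on WHITE (12,6): turn R to E, flip to black, move to (12,7). |black|=7
Step 7: on BLACK (12,7): turn L to N, flip to white, move to (11,7). |black|=6
Step 8: on WHITE (11,7): turn R to E, flip to black, move to (11,8). |black|=7
Step 9: on WHITE (11,8): turn R to S, flip to black, move to (12,8). |black|=8
Step 10: on BLACK (12,8): turn L to E, flip to white, move to (12,9). |black|=7

Answer: WHITE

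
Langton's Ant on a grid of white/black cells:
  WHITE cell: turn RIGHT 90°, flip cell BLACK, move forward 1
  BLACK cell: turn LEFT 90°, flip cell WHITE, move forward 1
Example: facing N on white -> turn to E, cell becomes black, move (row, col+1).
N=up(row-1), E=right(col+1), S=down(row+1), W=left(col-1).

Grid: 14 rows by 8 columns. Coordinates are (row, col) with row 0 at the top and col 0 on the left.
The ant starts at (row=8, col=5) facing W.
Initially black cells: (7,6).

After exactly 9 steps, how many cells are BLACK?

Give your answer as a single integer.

Answer: 6

Derivation:
Step 1: on WHITE (8,5): turn R to N, flip to black, move to (7,5). |black|=2
Step 2: on WHITE (7,5): turn R to E, flip to black, move to (7,6). |black|=3
Step 3: on BLACK (7,6): turn L to N, flip to white, move to (6,6). |black|=2
Step 4: on WHITE (6,6): turn R to E, flip to black, move to (6,7). |black|=3
Step 5: on WHITE (6,7): turn R to S, flip to black, move to (7,7). |black|=4
Step 6: on WHITE (7,7): turn R to W, flip to black, move to (7,6). |black|=5
Step 7: on WHITE (7,6): turn R to N, flip to black, move to (6,6). |black|=6
Step 8: on BLACK (6,6): turn L to W, flip to white, move to (6,5). |black|=5
Step 9: on WHITE (6,5): turn R to N, flip to black, move to (5,5). |black|=6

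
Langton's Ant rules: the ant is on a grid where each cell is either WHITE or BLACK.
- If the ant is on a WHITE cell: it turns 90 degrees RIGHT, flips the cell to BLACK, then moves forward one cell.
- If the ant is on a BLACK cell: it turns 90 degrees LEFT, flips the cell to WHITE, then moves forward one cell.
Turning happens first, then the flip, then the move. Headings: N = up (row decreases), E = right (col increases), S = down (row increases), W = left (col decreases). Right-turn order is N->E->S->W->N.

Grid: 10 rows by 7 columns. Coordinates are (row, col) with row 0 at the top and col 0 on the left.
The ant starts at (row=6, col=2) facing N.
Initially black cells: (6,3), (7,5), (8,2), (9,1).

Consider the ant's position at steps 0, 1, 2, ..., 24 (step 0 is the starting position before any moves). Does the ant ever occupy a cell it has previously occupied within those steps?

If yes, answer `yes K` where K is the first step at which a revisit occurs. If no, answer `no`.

Step 1: on WHITE (6,2): turn R to E, flip to black, move to (6,3). |black|=5 — new cell
Step 2: on BLACK (6,3): turn L to N, flip to white, move to (5,3). |black|=4 — new cell
Step 3: on WHITE (5,3): turn R to E, flip to black, move to (5,4). |black|=5 — new cell
Step 4: on WHITE (5,4): turn R to S, flip to black, move to (6,4). |black|=6 — new cell
Step 5: on WHITE (6,4): turn R to W, flip to black, move to (6,3). |black|=7 — REVISIT

Answer: yes 5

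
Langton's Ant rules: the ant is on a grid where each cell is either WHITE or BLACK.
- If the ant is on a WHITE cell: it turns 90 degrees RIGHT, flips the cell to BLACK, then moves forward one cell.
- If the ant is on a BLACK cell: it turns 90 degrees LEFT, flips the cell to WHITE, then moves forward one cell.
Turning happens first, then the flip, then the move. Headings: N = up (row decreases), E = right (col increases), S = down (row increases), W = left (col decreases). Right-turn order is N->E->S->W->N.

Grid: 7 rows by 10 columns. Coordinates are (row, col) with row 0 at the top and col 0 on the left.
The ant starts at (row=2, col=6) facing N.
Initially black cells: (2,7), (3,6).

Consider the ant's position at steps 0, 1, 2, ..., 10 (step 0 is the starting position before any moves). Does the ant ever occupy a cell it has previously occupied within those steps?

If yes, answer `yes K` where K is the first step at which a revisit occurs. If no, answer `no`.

Step 1: on WHITE (2,6): turn R to E, flip to black, move to (2,7). |black|=3 — new cell
Step 2: on BLACK (2,7): turn L to N, flip to white, move to (1,7). |black|=2 — new cell
Step 3: on WHITE (1,7): turn R to E, flip to black, move to (1,8). |black|=3 — new cell
Step 4: on WHITE (1,8): turn R to S, flip to black, move to (2,8). |black|=4 — new cell
Step 5: on WHITE (2,8): turn R to W, flip to black, move to (2,7). |black|=5 — REVISIT

Answer: yes 5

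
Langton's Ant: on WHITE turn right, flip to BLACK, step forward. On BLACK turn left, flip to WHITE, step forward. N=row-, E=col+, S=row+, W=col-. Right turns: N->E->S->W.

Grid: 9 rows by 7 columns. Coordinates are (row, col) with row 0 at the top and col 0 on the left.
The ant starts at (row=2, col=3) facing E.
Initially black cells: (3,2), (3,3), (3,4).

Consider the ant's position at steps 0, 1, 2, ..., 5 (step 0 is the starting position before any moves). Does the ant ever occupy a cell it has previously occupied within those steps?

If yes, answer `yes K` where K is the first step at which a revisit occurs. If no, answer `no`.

Step 1: on WHITE (2,3): turn R to S, flip to black, move to (3,3). |black|=4 — new cell
Step 2: on BLACK (3,3): turn L to E, flip to white, move to (3,4). |black|=3 — new cell
Step 3: on BLACK (3,4): turn L to N, flip to white, move to (2,4). |black|=2 — new cell
Step 4: on WHITE (2,4): turn R to E, flip to black, move to (2,5). |black|=3 — new cell
Step 5: on WHITE (2,5): turn R to S, flip to black, move to (3,5). |black|=4 — new cell
No revisit within 5 steps.

Answer: no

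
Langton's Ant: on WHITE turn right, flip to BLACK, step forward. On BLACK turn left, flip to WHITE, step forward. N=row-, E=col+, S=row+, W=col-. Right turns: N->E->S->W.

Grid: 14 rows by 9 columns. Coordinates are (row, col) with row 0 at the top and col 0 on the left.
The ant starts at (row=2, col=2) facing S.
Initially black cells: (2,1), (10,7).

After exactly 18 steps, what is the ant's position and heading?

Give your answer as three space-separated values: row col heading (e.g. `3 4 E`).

Step 1: on WHITE (2,2): turn R to W, flip to black, move to (2,1). |black|=3
Step 2: on BLACK (2,1): turn L to S, flip to white, move to (3,1). |black|=2
Step 3: on WHITE (3,1): turn R to W, flip to black, move to (3,0). |black|=3
Step 4: on WHITE (3,0): turn R to N, flip to black, move to (2,0). |black|=4
Step 5: on WHITE (2,0): turn R to E, flip to black, move to (2,1). |black|=5
Step 6: on WHITE (2,1): turn R to S, flip to black, move to (3,1). |black|=6
Step 7: on BLACK (3,1): turn L to E, flip to white, move to (3,2). |black|=5
Step 8: on WHITE (3,2): turn R to S, flip to black, move to (4,2). |black|=6
Step 9: on WHITE (4,2): turn R to W, flip to black, move to (4,1). |black|=7
Step 10: on WHITE (4,1): turn R to N, flip to black, move to (3,1). |black|=8
Step 11: on WHITE (3,1): turn R to E, flip to black, move to (3,2). |black|=9
Step 12: on BLACK (3,2): turn L to N, flip to white, move to (2,2). |black|=8
Step 13: on BLACK (2,2): turn L to W, flip to white, move to (2,1). |black|=7
Step 14: on BLACK (2,1): turn L to S, flip to white, move to (3,1). |black|=6
Step 15: on BLACK (3,1): turn L to E, flip to white, move to (3,2). |black|=5
Step 16: on WHITE (3,2): turn R to S, flip to black, move to (4,2). |black|=6
Step 17: on BLACK (4,2): turn L to E, flip to white, move to (4,3). |black|=5
Step 18: on WHITE (4,3): turn R to S, flip to black, move to (5,3). |black|=6

Answer: 5 3 S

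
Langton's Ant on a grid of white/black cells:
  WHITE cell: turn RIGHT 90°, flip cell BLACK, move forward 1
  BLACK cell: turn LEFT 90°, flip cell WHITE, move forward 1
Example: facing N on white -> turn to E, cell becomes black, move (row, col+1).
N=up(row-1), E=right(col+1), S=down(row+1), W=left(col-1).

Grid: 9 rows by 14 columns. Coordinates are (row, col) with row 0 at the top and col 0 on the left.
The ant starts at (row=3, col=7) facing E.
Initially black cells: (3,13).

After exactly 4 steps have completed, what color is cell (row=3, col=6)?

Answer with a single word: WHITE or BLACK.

Step 1: on WHITE (3,7): turn R to S, flip to black, move to (4,7). |black|=2
Step 2: on WHITE (4,7): turn R to W, flip to black, move to (4,6). |black|=3
Step 3: on WHITE (4,6): turn R to N, flip to black, move to (3,6). |black|=4
Step 4: on WHITE (3,6): turn R to E, flip to black, move to (3,7). |black|=5

Answer: BLACK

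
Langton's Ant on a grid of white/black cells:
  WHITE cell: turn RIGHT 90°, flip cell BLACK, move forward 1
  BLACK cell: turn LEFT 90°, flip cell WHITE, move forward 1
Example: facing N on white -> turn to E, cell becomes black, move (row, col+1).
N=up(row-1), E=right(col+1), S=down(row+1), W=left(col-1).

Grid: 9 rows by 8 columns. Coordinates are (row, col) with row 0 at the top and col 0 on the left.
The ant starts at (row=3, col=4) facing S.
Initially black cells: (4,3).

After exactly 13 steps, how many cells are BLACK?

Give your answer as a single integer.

Answer: 10

Derivation:
Step 1: on WHITE (3,4): turn R to W, flip to black, move to (3,3). |black|=2
Step 2: on WHITE (3,3): turn R to N, flip to black, move to (2,3). |black|=3
Step 3: on WHITE (2,3): turn R to E, flip to black, move to (2,4). |black|=4
Step 4: on WHITE (2,4): turn R to S, flip to black, move to (3,4). |black|=5
Step 5: on BLACK (3,4): turn L to E, flip to white, move to (3,5). |black|=4
Step 6: on WHITE (3,5): turn R to S, flip to black, move to (4,5). |black|=5
Step 7: on WHITE (4,5): turn R to W, flip to black, move to (4,4). |black|=6
Step 8: on WHITE (4,4): turn R to N, flip to black, move to (3,4). |black|=7
Step 9: on WHITE (3,4): turn R to E, flip to black, move to (3,5). |black|=8
Step 10: on BLACK (3,5): turn L to N, flip to white, move to (2,5). |black|=7
Step 11: on WHITE (2,5): turn R to E, flip to black, move to (2,6). |black|=8
Step 12: on WHITE (2,6): turn R to S, flip to black, move to (3,6). |black|=9
Step 13: on WHITE (3,6): turn R to W, flip to black, move to (3,5). |black|=10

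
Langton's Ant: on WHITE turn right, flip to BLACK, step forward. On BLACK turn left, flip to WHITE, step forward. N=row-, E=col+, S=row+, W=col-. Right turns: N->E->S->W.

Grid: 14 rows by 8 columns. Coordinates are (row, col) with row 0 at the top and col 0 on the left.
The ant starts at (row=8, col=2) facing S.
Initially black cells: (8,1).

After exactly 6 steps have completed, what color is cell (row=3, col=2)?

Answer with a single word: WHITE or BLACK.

Step 1: on WHITE (8,2): turn R to W, flip to black, move to (8,1). |black|=2
Step 2: on BLACK (8,1): turn L to S, flip to white, move to (9,1). |black|=1
Step 3: on WHITE (9,1): turn R to W, flip to black, move to (9,0). |black|=2
Step 4: on WHITE (9,0): turn R to N, flip to black, move to (8,0). |black|=3
Step 5: on WHITE (8,0): turn R to E, flip to black, move to (8,1). |black|=4
Step 6: on WHITE (8,1): turn R to S, flip to black, move to (9,1). |black|=5

Answer: WHITE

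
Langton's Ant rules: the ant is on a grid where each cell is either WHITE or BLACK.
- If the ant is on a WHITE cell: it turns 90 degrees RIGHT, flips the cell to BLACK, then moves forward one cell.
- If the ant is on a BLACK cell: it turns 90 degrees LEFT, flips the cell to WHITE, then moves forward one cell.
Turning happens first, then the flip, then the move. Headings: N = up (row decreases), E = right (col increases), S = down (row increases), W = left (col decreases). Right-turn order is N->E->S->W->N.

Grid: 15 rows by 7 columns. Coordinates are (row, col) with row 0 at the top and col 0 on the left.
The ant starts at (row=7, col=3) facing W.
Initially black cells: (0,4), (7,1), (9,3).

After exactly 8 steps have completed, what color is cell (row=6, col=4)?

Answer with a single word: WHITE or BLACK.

Step 1: on WHITE (7,3): turn R to N, flip to black, move to (6,3). |black|=4
Step 2: on WHITE (6,3): turn R to E, flip to black, move to (6,4). |black|=5
Step 3: on WHITE (6,4): turn R to S, flip to black, move to (7,4). |black|=6
Step 4: on WHITE (7,4): turn R to W, flip to black, move to (7,3). |black|=7
Step 5: on BLACK (7,3): turn L to S, flip to white, move to (8,3). |black|=6
Step 6: on WHITE (8,3): turn R to W, flip to black, move to (8,2). |black|=7
Step 7: on WHITE (8,2): turn R to N, flip to black, move to (7,2). |black|=8
Step 8: on WHITE (7,2): turn R to E, flip to black, move to (7,3). |black|=9

Answer: BLACK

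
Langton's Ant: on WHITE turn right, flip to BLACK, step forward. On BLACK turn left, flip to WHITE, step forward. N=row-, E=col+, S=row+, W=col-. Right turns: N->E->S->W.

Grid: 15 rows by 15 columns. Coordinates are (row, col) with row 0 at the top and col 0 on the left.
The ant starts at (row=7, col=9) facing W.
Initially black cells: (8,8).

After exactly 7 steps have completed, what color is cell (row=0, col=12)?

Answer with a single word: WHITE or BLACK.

Answer: WHITE

Derivation:
Step 1: on WHITE (7,9): turn R to N, flip to black, move to (6,9). |black|=2
Step 2: on WHITE (6,9): turn R to E, flip to black, move to (6,10). |black|=3
Step 3: on WHITE (6,10): turn R to S, flip to black, move to (7,10). |black|=4
Step 4: on WHITE (7,10): turn R to W, flip to black, move to (7,9). |black|=5
Step 5: on BLACK (7,9): turn L to S, flip to white, move to (8,9). |black|=4
Step 6: on WHITE (8,9): turn R to W, flip to black, move to (8,8). |black|=5
Step 7: on BLACK (8,8): turn L to S, flip to white, move to (9,8). |black|=4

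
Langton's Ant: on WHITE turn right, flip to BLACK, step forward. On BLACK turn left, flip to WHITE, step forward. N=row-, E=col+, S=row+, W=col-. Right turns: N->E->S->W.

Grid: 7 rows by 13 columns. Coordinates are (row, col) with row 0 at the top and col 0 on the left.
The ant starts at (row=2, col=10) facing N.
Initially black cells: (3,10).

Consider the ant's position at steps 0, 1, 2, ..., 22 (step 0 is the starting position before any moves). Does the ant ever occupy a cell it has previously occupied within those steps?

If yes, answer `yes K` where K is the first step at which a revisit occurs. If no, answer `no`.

Step 1: on WHITE (2,10): turn R to E, flip to black, move to (2,11). |black|=2 — new cell
Step 2: on WHITE (2,11): turn R to S, flip to black, move to (3,11). |black|=3 — new cell
Step 3: on WHITE (3,11): turn R to W, flip to black, move to (3,10). |black|=4 — new cell
Step 4: on BLACK (3,10): turn L to S, flip to white, move to (4,10). |black|=3 — new cell
Step 5: on WHITE (4,10): turn R to W, flip to black, move to (4,9). |black|=4 — new cell
Step 6: on WHITE (4,9): turn R to N, flip to black, move to (3,9). |black|=5 — new cell
Step 7: on WHITE (3,9): turn R to E, flip to black, move to (3,10). |black|=6 — REVISIT

Answer: yes 7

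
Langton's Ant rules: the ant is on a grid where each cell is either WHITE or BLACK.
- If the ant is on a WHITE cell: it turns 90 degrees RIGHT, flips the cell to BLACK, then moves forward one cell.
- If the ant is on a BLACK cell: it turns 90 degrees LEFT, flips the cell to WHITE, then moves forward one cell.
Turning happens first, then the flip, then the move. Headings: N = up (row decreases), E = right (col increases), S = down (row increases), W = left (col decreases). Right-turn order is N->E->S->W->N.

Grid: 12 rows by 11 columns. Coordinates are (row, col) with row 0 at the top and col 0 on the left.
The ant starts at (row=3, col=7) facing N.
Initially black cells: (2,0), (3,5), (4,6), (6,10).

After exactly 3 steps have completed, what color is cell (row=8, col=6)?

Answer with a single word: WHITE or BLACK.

Step 1: on WHITE (3,7): turn R to E, flip to black, move to (3,8). |black|=5
Step 2: on WHITE (3,8): turn R to S, flip to black, move to (4,8). |black|=6
Step 3: on WHITE (4,8): turn R to W, flip to black, move to (4,7). |black|=7

Answer: WHITE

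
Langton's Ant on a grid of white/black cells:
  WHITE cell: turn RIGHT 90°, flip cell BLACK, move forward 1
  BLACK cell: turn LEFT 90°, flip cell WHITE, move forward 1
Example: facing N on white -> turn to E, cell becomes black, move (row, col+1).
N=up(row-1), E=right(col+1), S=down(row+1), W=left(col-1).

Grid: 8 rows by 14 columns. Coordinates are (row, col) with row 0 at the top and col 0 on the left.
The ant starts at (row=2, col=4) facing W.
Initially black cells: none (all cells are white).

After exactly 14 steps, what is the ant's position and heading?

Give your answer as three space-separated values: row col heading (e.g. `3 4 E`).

Step 1: on WHITE (2,4): turn R to N, flip to black, move to (1,4). |black|=1
Step 2: on WHITE (1,4): turn R to E, flip to black, move to (1,5). |black|=2
Step 3: on WHITE (1,5): turn R to S, flip to black, move to (2,5). |black|=3
Step 4: on WHITE (2,5): turn R to W, flip to black, move to (2,4). |black|=4
Step 5: on BLACK (2,4): turn L to S, flip to white, move to (3,4). |black|=3
Step 6: on WHITE (3,4): turn R to W, flip to black, move to (3,3). |black|=4
Step 7: on WHITE (3,3): turn R to N, flip to black, move to (2,3). |black|=5
Step 8: on WHITE (2,3): turn R to E, flip to black, move to (2,4). |black|=6
Step 9: on WHITE (2,4): turn R to S, flip to black, move to (3,4). |black|=7
Step 10: on BLACK (3,4): turn L to E, flip to white, move to (3,5). |black|=6
Step 11: on WHITE (3,5): turn R to S, flip to black, move to (4,5). |black|=7
Step 12: on WHITE (4,5): turn R to W, flip to black, move to (4,4). |black|=8
Step 13: on WHITE (4,4): turn R to N, flip to black, move to (3,4). |black|=9
Step 14: on WHITE (3,4): turn R to E, flip to black, move to (3,5). |black|=10

Answer: 3 5 E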